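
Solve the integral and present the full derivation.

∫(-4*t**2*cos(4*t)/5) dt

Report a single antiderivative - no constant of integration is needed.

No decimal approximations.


Step 1. Integrate ∫(-4*t**2*cos(4*t)/5) dt by parts with u = t**2, dv = (-4*cos(4*t)/5) dt, so v = -sin(4*t)/5: now -t**2*sin(4*t)/5 + ∫(2*t*sin(4*t)/5) dt.
Step 2. Integrate ∫(2*t*sin(4*t)/5) dt by parts with u = t, dv = (2*sin(4*t)/5) dt, so v = -cos(4*t)/10: now -t**2*sin(4*t)/5 - t*cos(4*t)/10 + ∫(cos(4*t)/10) dt.
Step 3. Evaluate the standard form: now -t**2*sin(4*t)/5 - t*cos(4*t)/10 + sin(4*t)/40.
Answer: -t**2*sin(4*t)/5 - t*cos(4*t)/10 + sin(4*t)/40.


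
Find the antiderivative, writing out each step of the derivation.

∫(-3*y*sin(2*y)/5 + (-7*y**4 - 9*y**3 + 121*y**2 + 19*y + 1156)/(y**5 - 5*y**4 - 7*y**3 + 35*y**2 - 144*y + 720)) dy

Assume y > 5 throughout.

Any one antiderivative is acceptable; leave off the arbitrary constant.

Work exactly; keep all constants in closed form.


Step 1. Rewrite: now ∫(-3*y*sin(2*y)/5) dy + ∫((-7*y**4 - 9*y**3 + 121*y**2 + 19*y + 1156)/(y**5 - 5*y**4 - 7*y**3 + 35*y**2 - 144*y + 720)) dy.
Step 2. Integrate ∫(-3*y*sin(2*y)/5) dy by parts with u = y, dv = (-3*sin(2*y)/5) dy, so v = 3*cos(2*y)/10: now 3*y*cos(2*y)/10 + ∫((-7*y**4 - 9*y**3 + 121*y**2 + 19*y + 1156)/(y**5 - 5*y**4 - 7*y**3 + 35*y**2 - 144*y + 720)) dy + ∫(-3*cos(2*y)/10) dy.
Step 3. Evaluate the standard form: now 3*y*cos(2*y)/10 - 3*sin(2*y)/20 + ∫((-7*y**4 - 9*y**3 + 121*y**2 + 19*y + 1156)/(y**5 - 5*y**4 - 7*y**3 + 35*y**2 - 144*y + 720)) dy.
Step 4. Decompose ∫((-7*y**4 - 9*y**3 + 121*y**2 + 19*y + 1156)/(y**5 - 5*y**4 - 7*y**3 + 35*y**2 - 144*y + 720)) dy by partial fractions, (-7*y**4 - 9*y**3 + 121*y**2 + 19*y + 1156)/(y**5 - 5*y**4 - 7*y**3 + 35*y**2 - 144*y + 720) = -4/(y**2 + 9) + 1/(y + 4) - 4/(y - 4) - 4/(y - 5): now 3*y*cos(2*y)/10 - 3*sin(2*y)/20 + ∫(-4/(y - 5)) dy + ∫(-4/(y - 4)) dy + ∫(1/(y + 4)) dy + ∫(-4/(y**2 + 9)) dy.
Step 5. Evaluate the standard form [assuming y > 4]: now 3*y*cos(2*y)/10 - 4*log(y - 4) - 3*sin(2*y)/20 + ∫(-4/(y - 5)) dy + ∫(1/(y + 4)) dy + ∫(-4/(y**2 + 9)) dy.
Step 6. Evaluate the standard form [assuming y > 5]: now 3*y*cos(2*y)/10 - 4*log(y - 5) - 4*log(y - 4) - 3*sin(2*y)/20 + ∫(1/(y + 4)) dy + ∫(-4/(y**2 + 9)) dy.
Step 7. Evaluate the standard form [assuming y > -4]: now 3*y*cos(2*y)/10 - 4*log(y - 5) - 4*log(y - 4) + log(y + 4) - 3*sin(2*y)/20 + ∫(-4/(y**2 + 9)) dy.
Step 8. Evaluate the standard form: now 3*y*cos(2*y)/10 - 4*log(y - 5) - 4*log(y - 4) + log(y + 4) - 3*sin(2*y)/20 - 4*atan(y/3)/3.
Answer: 3*y*cos(2*y)/10 - 4*log(y - 5) - 4*log(y - 4) + log(y + 4) - 3*sin(2*y)/20 - 4*atan(y/3)/3.


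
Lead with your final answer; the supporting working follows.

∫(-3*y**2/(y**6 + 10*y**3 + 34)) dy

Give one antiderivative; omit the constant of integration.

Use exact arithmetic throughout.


The answer is -atan(y**3/3 + 5/3)/3.
Step 1. Substitute u = y**3 + 5, turning ∫(-3*y**2/(y**6 + 10*y**3 + 34)) dy into ∫(-1/(u**2 + 9)) du: now ∫(-1/(u**2 + 9)) du.
Step 2. Evaluate the standard form: now -atan(u/3)/3.
Step 3. Substitute back u = y**3 + 5: now -atan(y**3/3 + 5/3)/3.
Answer: -atan(y**3/3 + 5/3)/3.


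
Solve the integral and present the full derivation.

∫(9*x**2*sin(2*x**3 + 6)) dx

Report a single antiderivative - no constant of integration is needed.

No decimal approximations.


Step 1. Substitute u = x**3 + 3, turning ∫(9*x**2*sin(2*x**3 + 6)) dx into ∫(3*sin(2*u)) du: now ∫(3*sin(2*u)) du.
Step 2. Evaluate the standard form: now -3*cos(2*u)/2.
Step 3. Substitute back u = x**3 + 3: now -3*cos(2*x**3 + 6)/2.
Answer: -3*cos(2*x**3 + 6)/2.


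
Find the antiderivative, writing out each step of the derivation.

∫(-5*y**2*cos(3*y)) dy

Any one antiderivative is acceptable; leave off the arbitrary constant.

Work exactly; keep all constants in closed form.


Step 1. Integrate ∫(-5*y**2*cos(3*y)) dy by parts with u = y**2, dv = (-5*cos(3*y)) dy, so v = -5*sin(3*y)/3: now -5*y**2*sin(3*y)/3 + ∫(10*y*sin(3*y)/3) dy.
Step 2. Integrate ∫(10*y*sin(3*y)/3) dy by parts with u = y, dv = (10*sin(3*y)/3) dy, so v = -10*cos(3*y)/9: now -5*y**2*sin(3*y)/3 - 10*y*cos(3*y)/9 + ∫(10*cos(3*y)/9) dy.
Step 3. Evaluate the standard form: now -5*y**2*sin(3*y)/3 - 10*y*cos(3*y)/9 + 10*sin(3*y)/27.
Answer: -5*y**2*sin(3*y)/3 - 10*y*cos(3*y)/9 + 10*sin(3*y)/27.


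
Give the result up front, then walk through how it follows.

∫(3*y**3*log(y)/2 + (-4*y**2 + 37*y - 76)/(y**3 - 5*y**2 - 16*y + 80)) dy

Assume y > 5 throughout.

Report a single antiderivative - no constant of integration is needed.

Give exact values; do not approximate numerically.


The answer is 3*y**4*log(y)/8 - 3*y**4/32 + log(y - 5) - log(y - 4) - 4*log(y + 4).
Step 1. Rewrite: now ∫(3*y**3*log(y)/2) dy + ∫((-4*y**2 + 37*y - 76)/(y**3 - 5*y**2 - 16*y + 80)) dy.
Step 2. Decompose ∫((-4*y**2 + 37*y - 76)/(y**3 - 5*y**2 - 16*y + 80)) dy by partial fractions, (-4*y**2 + 37*y - 76)/(y**3 - 5*y**2 - 16*y + 80) = -4/(y + 4) - 1/(y - 4) + 1/(y - 5): now ∫(3*y**3*log(y)/2) dy + ∫(1/(y - 5)) dy + ∫(-1/(y - 4)) dy + ∫(-4/(y + 4)) dy.
Step 3. Evaluate the standard form [assuming y > 4]: now -log(y - 4) + ∫(3*y**3*log(y)/2) dy + ∫(1/(y - 5)) dy + ∫(-4/(y + 4)) dy.
Step 4. Evaluate the standard form [assuming y > 5]: now log(y - 5) - log(y - 4) + ∫(3*y**3*log(y)/2) dy + ∫(-4/(y + 4)) dy.
Step 5. Evaluate the standard form [assuming y > -4]: now log(y - 5) - log(y - 4) - 4*log(y + 4) + ∫(3*y**3*log(y)/2) dy.
Step 6. Integrate ∫(3*y**3*log(y)/2) dy by parts with u = log(y), dv = (3*y**3/2) dy, so v = 3*y**4/8 [assuming y > 0]: now 3*y**4*log(y)/8 + log(y - 5) - log(y - 4) - 4*log(y + 4) + ∫(-3*y**3/8) dy.
Step 7. Evaluate the standard form: now 3*y**4*log(y)/8 - 3*y**4/32 + log(y - 5) - log(y - 4) - 4*log(y + 4).
Answer: 3*y**4*log(y)/8 - 3*y**4/32 + log(y - 5) - log(y - 4) - 4*log(y + 4).


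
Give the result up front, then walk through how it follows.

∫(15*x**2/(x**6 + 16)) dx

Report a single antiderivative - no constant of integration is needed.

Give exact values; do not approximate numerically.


The answer is 5*atan(x**3/4)/4.
Step 1. Substitute u = x**3, turning ∫(15*x**2/(x**6 + 16)) dx into ∫(5/(u**2 + 16)) du: now ∫(5/(u**2 + 16)) du.
Step 2. Evaluate the standard form: now 5*atan(u/4)/4.
Step 3. Substitute back u = x**3: now 5*atan(x**3/4)/4.
Answer: 5*atan(x**3/4)/4.


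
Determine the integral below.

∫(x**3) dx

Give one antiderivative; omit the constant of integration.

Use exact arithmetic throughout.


Answer: x**4/4.


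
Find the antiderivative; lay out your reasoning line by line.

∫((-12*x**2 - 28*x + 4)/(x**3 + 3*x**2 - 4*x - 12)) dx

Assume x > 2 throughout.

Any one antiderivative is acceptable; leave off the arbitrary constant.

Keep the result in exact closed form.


Step 1. Decompose ∫((-12*x**2 - 28*x + 4)/(x**3 + 3*x**2 - 4*x - 12)) dx by partial fractions, (-12*x**2 - 28*x + 4)/(x**3 + 3*x**2 - 4*x - 12) = -4/(x + 3) - 3/(x + 2) - 5/(x - 2): now ∫(-5/(x - 2)) dx + ∫(-3/(x + 2)) dx + ∫(-4/(x + 3)) dx.
Step 2. Evaluate the standard form [assuming x > 2]: now -5*log(x - 2) + ∫(-3/(x + 2)) dx + ∫(-4/(x + 3)) dx.
Step 3. Evaluate the standard form [assuming x > -2]: now -5*log(x - 2) - 3*log(x + 2) + ∫(-4/(x + 3)) dx.
Step 4. Evaluate the standard form [assuming x > -3]: now -5*log(x - 2) - 3*log(x + 2) - 4*log(x + 3).
Answer: -5*log(x - 2) - 3*log(x + 2) - 4*log(x + 3).


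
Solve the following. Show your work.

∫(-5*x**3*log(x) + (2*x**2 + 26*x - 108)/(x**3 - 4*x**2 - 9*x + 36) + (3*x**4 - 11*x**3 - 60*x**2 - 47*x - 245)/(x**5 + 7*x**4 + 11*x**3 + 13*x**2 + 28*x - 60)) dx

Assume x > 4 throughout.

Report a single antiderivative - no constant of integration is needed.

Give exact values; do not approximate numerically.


Step 1. Rewrite: now ∫(-5*x**3*log(x)) dx + ∫((2*x**2 + 26*x - 108)/(x**3 - 4*x**2 - 9*x + 36)) dx + ∫((3*x**4 - 11*x**3 - 60*x**2 - 47*x - 245)/(x**5 + 7*x**4 + 11*x**3 + 13*x**2 + 28*x - 60)) dx.
Step 2. Decompose ∫((3*x**4 - 11*x**3 - 60*x**2 - 47*x - 245)/(x**5 + 7*x**4 + 11*x**3 + 13*x**2 + 28*x - 60)) dx by partial fractions, (3*x**4 - 11*x**3 - 60*x**2 - 47*x - 245)/(x**5 + 7*x**4 + 11*x**3 + 13*x**2 + 28*x - 60) = -1/(x**2 + 4) + 5/(x + 5) + 1/(x + 3) - 3/(x - 1): now ∫(-5*x**3*log(x)) dx + ∫((2*x**2 + 26*x - 108)/(x**3 - 4*x**2 - 9*x + 36)) dx + ∫(-3/(x - 1)) dx + ∫(1/(x + 3)) dx + ∫(5/(x + 5)) dx + ∫(-1/(x**2 + 4)) dx.
Step 3. Evaluate the standard form [assuming x > 1]: now -3*log(x - 1) + ∫(-5*x**3*log(x)) dx + ∫((2*x**2 + 26*x - 108)/(x**3 - 4*x**2 - 9*x + 36)) dx + ∫(1/(x + 3)) dx + ∫(5/(x + 5)) dx + ∫(-1/(x**2 + 4)) dx.
Step 4. Evaluate the standard form [assuming x > -5]: now -3*log(x - 1) + 5*log(x + 5) + ∫(-5*x**3*log(x)) dx + ∫((2*x**2 + 26*x - 108)/(x**3 - 4*x**2 - 9*x + 36)) dx + ∫(1/(x + 3)) dx + ∫(-1/(x**2 + 4)) dx.
Step 5. Evaluate the standard form [assuming x > -3]: now -3*log(x - 1) + log(x + 3) + 5*log(x + 5) + ∫(-5*x**3*log(x)) dx + ∫((2*x**2 + 26*x - 108)/(x**3 - 4*x**2 - 9*x + 36)) dx + ∫(-1/(x**2 + 4)) dx.
Step 6. Evaluate the standard form: now -3*log(x - 1) + log(x + 3) + 5*log(x + 5) - atan(x/2)/2 + ∫(-5*x**3*log(x)) dx + ∫((2*x**2 + 26*x - 108)/(x**3 - 4*x**2 - 9*x + 36)) dx.
Step 7. Integrate ∫(-5*x**3*log(x)) dx by parts with u = log(x), dv = (-5*x**3) dx, so v = -5*x**4/4 [assuming x > 0]: now -5*x**4*log(x)/4 - 3*log(x - 1) + log(x + 3) + 5*log(x + 5) - atan(x/2)/2 + ∫(5*x**3/4) dx + ∫((2*x**2 + 26*x - 108)/(x**3 - 4*x**2 - 9*x + 36)) dx.
Step 8. Evaluate the standard form: now -5*x**4*log(x)/4 + 5*x**4/16 - 3*log(x - 1) + log(x + 3) + 5*log(x + 5) - atan(x/2)/2 + ∫((2*x**2 + 26*x - 108)/(x**3 - 4*x**2 - 9*x + 36)) dx.
Step 9. Decompose ∫((2*x**2 + 26*x - 108)/(x**3 - 4*x**2 - 9*x + 36)) dx by partial fractions, (2*x**2 + 26*x - 108)/(x**3 - 4*x**2 - 9*x + 36) = -4/(x + 3) + 2/(x - 3) + 4/(x - 4): now -5*x**4*log(x)/4 + 5*x**4/16 - 3*log(x - 1) + log(x + 3) + 5*log(x + 5) - atan(x/2)/2 + ∫(4/(x - 4)) dx + ∫(2/(x - 3)) dx + ∫(-4/(x + 3)) dx.
Step 10. Evaluate the standard form [assuming x > 3]: now -5*x**4*log(x)/4 + 5*x**4/16 + 2*log(x - 3) - 3*log(x - 1) + log(x + 3) + 5*log(x + 5) - atan(x/2)/2 + ∫(4/(x - 4)) dx + ∫(-4/(x + 3)) dx.
Step 11. Evaluate the standard form [assuming x > 4]: now -5*x**4*log(x)/4 + 5*x**4/16 + 4*log(x - 4) + 2*log(x - 3) - 3*log(x - 1) + log(x + 3) + 5*log(x + 5) - atan(x/2)/2 + ∫(-4/(x + 3)) dx.
Step 12. Evaluate the standard form [assuming x > -3]: now -5*x**4*log(x)/4 + 5*x**4/16 + 4*log(x - 4) + 2*log(x - 3) - 3*log(x - 1) - 3*log(x + 3) + 5*log(x + 5) - atan(x/2)/2.
Answer: -5*x**4*log(x)/4 + 5*x**4/16 + 4*log(x - 4) + 2*log(x - 3) - 3*log(x - 1) - 3*log(x + 3) + 5*log(x + 5) - atan(x/2)/2.


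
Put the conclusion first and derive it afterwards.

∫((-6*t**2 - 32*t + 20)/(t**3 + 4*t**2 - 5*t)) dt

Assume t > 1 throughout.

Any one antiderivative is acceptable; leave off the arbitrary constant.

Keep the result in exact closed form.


The answer is -4*log(t) - 3*log(t - 1) + log(t + 5).
Step 1. Decompose ∫((-6*t**2 - 32*t + 20)/(t**3 + 4*t**2 - 5*t)) dt by partial fractions, (-6*t**2 - 32*t + 20)/(t**3 + 4*t**2 - 5*t) = 1/(t + 5) - 3/(t - 1) - 4/t: now ∫(-4/t) dt + ∫(-3/(t - 1)) dt + ∫(1/(t + 5)) dt.
Step 2. Evaluate the standard form [assuming t > 0]: now -4*log(t) + ∫(-3/(t - 1)) dt + ∫(1/(t + 5)) dt.
Step 3. Evaluate the standard form [assuming t > 1]: now -4*log(t) - 3*log(t - 1) + ∫(1/(t + 5)) dt.
Step 4. Evaluate the standard form [assuming t > -5]: now -4*log(t) - 3*log(t - 1) + log(t + 5).
Answer: -4*log(t) - 3*log(t - 1) + log(t + 5).


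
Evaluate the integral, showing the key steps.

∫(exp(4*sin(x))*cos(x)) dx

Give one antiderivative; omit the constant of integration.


Step 1. Substitute u = sin(x), turning ∫(exp(4*sin(x))*cos(x)) dx into ∫(exp(4*u)) du: now ∫(exp(4*u)) du.
Step 2. Evaluate the standard form: now exp(4*u)/4.
Step 3. Substitute back u = sin(x): now exp(4*sin(x))/4.
Answer: exp(4*sin(x))/4.


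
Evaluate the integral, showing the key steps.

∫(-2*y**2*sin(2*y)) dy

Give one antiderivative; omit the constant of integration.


Step 1. Integrate ∫(-2*y**2*sin(2*y)) dy by parts with u = y**2, dv = (-2*sin(2*y)) dy, so v = cos(2*y): now y**2*cos(2*y) + ∫(-2*y*cos(2*y)) dy.
Step 2. Integrate ∫(-2*y*cos(2*y)) dy by parts with u = y, dv = (-2*cos(2*y)) dy, so v = -sin(2*y): now y**2*cos(2*y) - y*sin(2*y) + ∫(sin(2*y)) dy.
Step 3. Evaluate the standard form: now y**2*cos(2*y) - y*sin(2*y) - cos(2*y)/2.
Answer: y**2*cos(2*y) - y*sin(2*y) - cos(2*y)/2.


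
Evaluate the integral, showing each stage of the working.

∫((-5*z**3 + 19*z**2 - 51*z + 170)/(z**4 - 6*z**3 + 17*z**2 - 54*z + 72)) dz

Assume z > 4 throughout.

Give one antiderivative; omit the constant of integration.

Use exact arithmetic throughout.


Step 1. Decompose ∫((-5*z**3 + 19*z**2 - 51*z + 170)/(z**4 - 6*z**3 + 17*z**2 - 54*z + 72)) dz by partial fractions, (-5*z**3 + 19*z**2 - 51*z + 170)/(z**4 - 6*z**3 + 17*z**2 - 54*z + 72) = 1/(z**2 + 9) - 4/(z - 2) - 1/(z - 4): now ∫(-1/(z - 4)) dz + ∫(-4/(z - 2)) dz + ∫(1/(z**2 + 9)) dz.
Step 2. Evaluate the standard form [assuming z > 2]: now -4*log(z - 2) + ∫(-1/(z - 4)) dz + ∫(1/(z**2 + 9)) dz.
Step 3. Evaluate the standard form [assuming z > 4]: now -log(z - 4) - 4*log(z - 2) + ∫(1/(z**2 + 9)) dz.
Step 4. Evaluate the standard form: now -log(z - 4) - 4*log(z - 2) + atan(z/3)/3.
Answer: -log(z - 4) - 4*log(z - 2) + atan(z/3)/3.


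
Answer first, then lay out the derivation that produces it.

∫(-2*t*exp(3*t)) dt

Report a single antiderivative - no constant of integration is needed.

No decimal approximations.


The answer is -2*t*exp(3*t)/3 + 2*exp(3*t)/9.
Step 1. Integrate ∫(-2*t*exp(3*t)) dt by parts with u = t, dv = (-2*exp(3*t)) dt, so v = -2*exp(3*t)/3: now -2*t*exp(3*t)/3 + ∫(2*exp(3*t)/3) dt.
Step 2. Evaluate the standard form: now -2*t*exp(3*t)/3 + 2*exp(3*t)/9.
Answer: -2*t*exp(3*t)/3 + 2*exp(3*t)/9.


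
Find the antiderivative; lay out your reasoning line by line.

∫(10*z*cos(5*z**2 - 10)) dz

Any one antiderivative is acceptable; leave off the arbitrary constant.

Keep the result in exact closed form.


Step 1. Substitute u = z**2 - 2, turning ∫(10*z*cos(5*z**2 - 10)) dz into ∫(5*cos(5*u)) du: now ∫(5*cos(5*u)) du.
Step 2. Evaluate the standard form: now sin(5*u).
Step 3. Substitute back u = z**2 - 2: now sin(5*z**2 - 10).
Answer: sin(5*z**2 - 10).


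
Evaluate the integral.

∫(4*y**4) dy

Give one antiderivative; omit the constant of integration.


Answer: 4*y**5/5.


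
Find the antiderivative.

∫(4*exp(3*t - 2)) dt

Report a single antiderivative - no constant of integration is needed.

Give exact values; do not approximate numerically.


Answer: 4*exp(3*t - 2)/3.


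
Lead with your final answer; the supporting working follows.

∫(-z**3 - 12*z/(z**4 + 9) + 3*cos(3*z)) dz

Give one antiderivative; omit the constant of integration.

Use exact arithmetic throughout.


The answer is -z**4/4 + sin(3*z) - 2*atan(z**2/3).
Step 1. Rewrite: now ∫(-z**3) dz + ∫(-12*z/(z**4 + 9)) dz + ∫(3*cos(3*z)) dz.
Step 2. Substitute u = z**2, turning ∫(-12*z/(z**4 + 9)) dz into ∫(-6/(u**2 + 9)) du: now ∫(-z**3) dz + ∫(-6/(u**2 + 9)) du + ∫(3*cos(3*z)) dz.
Step 3. Evaluate the standard form: now -2*atan(u/3) + ∫(-z**3) dz + ∫(3*cos(3*z)) dz.
Step 4. Substitute back u = z**2: now -2*atan(z**2/3) + ∫(-z**3) dz + ∫(3*cos(3*z)) dz.
Step 5. Evaluate the standard form: now -z**4/4 - 2*atan(z**2/3) + ∫(3*cos(3*z)) dz.
Step 6. Evaluate the standard form: now -z**4/4 + sin(3*z) - 2*atan(z**2/3).
Answer: -z**4/4 + sin(3*z) - 2*atan(z**2/3).


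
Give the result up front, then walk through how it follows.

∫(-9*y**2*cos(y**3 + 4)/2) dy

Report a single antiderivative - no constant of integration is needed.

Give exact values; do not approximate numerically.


The answer is -3*sin(y**3 + 4)/2.
Step 1. Substitute u = y**3 + 4, turning ∫(-9*y**2*cos(y**3 + 4)/2) dy into ∫(-3*cos(u)/2) du: now ∫(-3*cos(u)/2) du.
Step 2. Evaluate the standard form: now -3*sin(u)/2.
Step 3. Substitute back u = y**3 + 4: now -3*sin(y**3 + 4)/2.
Answer: -3*sin(y**3 + 4)/2.


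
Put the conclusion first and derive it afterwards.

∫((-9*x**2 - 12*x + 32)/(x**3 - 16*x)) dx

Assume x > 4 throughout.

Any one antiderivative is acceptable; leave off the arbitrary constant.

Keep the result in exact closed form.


The answer is -2*log(x) - 5*log(x - 4) - 2*log(x + 4).
Step 1. Decompose ∫((-9*x**2 - 12*x + 32)/(x**3 - 16*x)) dx by partial fractions, (-9*x**2 - 12*x + 32)/(x**3 - 16*x) = -2/(x + 4) - 5/(x - 4) - 2/x: now ∫(-2/x) dx + ∫(-5/(x - 4)) dx + ∫(-2/(x + 4)) dx.
Step 2. Evaluate the standard form [assuming x > 4]: now -5*log(x - 4) + ∫(-2/x) dx + ∫(-2/(x + 4)) dx.
Step 3. Evaluate the standard form [assuming x > -4]: now -5*log(x - 4) - 2*log(x + 4) + ∫(-2/x) dx.
Step 4. Evaluate the standard form [assuming x > 0]: now -2*log(x) - 5*log(x - 4) - 2*log(x + 4).
Answer: -2*log(x) - 5*log(x - 4) - 2*log(x + 4).


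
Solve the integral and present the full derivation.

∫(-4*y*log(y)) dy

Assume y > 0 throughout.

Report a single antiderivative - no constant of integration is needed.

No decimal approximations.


Step 1. Integrate ∫(-4*y*log(y)) dy by parts with u = log(y), dv = (-4*y) dy, so v = -2*y**2 [assuming y > 0]: now -2*y**2*log(y) + ∫(2*y) dy.
Step 2. Evaluate the standard form: now -2*y**2*log(y) + y**2.
Answer: -2*y**2*log(y) + y**2.


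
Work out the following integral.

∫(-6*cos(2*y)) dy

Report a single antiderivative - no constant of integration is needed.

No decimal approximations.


Answer: -3*sin(2*y).


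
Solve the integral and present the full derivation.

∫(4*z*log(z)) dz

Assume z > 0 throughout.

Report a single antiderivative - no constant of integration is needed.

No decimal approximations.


Step 1. Integrate ∫(4*z*log(z)) dz by parts with u = log(z), dv = (4*z) dz, so v = 2*z**2 [assuming z > 0]: now 2*z**2*log(z) + ∫(-2*z) dz.
Step 2. Evaluate the standard form: now 2*z**2*log(z) - z**2.
Answer: 2*z**2*log(z) - z**2.


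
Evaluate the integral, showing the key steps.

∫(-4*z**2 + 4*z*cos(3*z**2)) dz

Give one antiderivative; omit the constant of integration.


Step 1. Rewrite: now ∫(-4*z**2) dz + ∫(4*z*cos(3*z**2)) dz.
Step 2. Evaluate the standard form: now -4*z**3/3 + ∫(4*z*cos(3*z**2)) dz.
Step 3. Substitute u = z**2, turning ∫(4*z*cos(3*z**2)) dz into ∫(2*cos(3*u)) du: now -4*z**3/3 + ∫(2*cos(3*u)) du.
Step 4. Evaluate the standard form: now -4*z**3/3 + 2*sin(3*u)/3.
Step 5. Substitute back u = z**2: now -4*z**3/3 + 2*sin(3*z**2)/3.
Answer: -4*z**3/3 + 2*sin(3*z**2)/3.


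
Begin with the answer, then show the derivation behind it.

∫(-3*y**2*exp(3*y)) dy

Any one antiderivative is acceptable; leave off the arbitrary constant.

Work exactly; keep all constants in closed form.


The answer is -y**2*exp(3*y) + 2*y*exp(3*y)/3 - 2*exp(3*y)/9.
Step 1. Integrate ∫(-3*y**2*exp(3*y)) dy by parts with u = y**2, dv = (-3*exp(3*y)) dy, so v = -exp(3*y): now -y**2*exp(3*y) + ∫(2*y*exp(3*y)) dy.
Step 2. Integrate ∫(2*y*exp(3*y)) dy by parts with u = y, dv = (2*exp(3*y)) dy, so v = 2*exp(3*y)/3: now -y**2*exp(3*y) + 2*y*exp(3*y)/3 + ∫(-2*exp(3*y)/3) dy.
Step 3. Evaluate the standard form: now -y**2*exp(3*y) + 2*y*exp(3*y)/3 - 2*exp(3*y)/9.
Answer: -y**2*exp(3*y) + 2*y*exp(3*y)/3 - 2*exp(3*y)/9.


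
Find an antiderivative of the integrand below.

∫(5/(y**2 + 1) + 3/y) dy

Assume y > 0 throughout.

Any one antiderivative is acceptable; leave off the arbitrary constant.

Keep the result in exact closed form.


Answer: 3*log(y) + 5*atan(y).


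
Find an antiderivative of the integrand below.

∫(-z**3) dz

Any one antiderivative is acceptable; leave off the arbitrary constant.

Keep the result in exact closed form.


Answer: -z**4/4.


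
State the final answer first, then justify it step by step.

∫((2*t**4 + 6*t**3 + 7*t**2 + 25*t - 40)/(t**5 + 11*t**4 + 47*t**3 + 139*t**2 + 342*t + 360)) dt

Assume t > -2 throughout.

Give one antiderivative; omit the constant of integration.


The answer is -log(t + 2) - 2*log(t + 4) + 5*log(t + 5) - atan(t/3)/3.
Step 1. Decompose ∫((2*t**4 + 6*t**3 + 7*t**2 + 25*t - 40)/(t**5 + 11*t**4 + 47*t**3 + 139*t**2 + 342*t + 360)) dt by partial fractions, (2*t**4 + 6*t**3 + 7*t**2 + 25*t - 40)/(t**5 + 11*t**4 + 47*t**3 + 139*t**2 + 342*t + 360) = -1/(t**2 + 9) + 5/(t + 5) - 2/(t + 4) - 1/(t + 2): now ∫(-1/(t + 2)) dt + ∫(-2/(t + 4)) dt + ∫(5/(t + 5)) dt + ∫(-1/(t**2 + 9)) dt.
Step 2. Evaluate the standard form [assuming t > -2]: now -log(t + 2) + ∫(-2/(t + 4)) dt + ∫(5/(t + 5)) dt + ∫(-1/(t**2 + 9)) dt.
Step 3. Evaluate the standard form [assuming t > -4]: now -log(t + 2) - 2*log(t + 4) + ∫(5/(t + 5)) dt + ∫(-1/(t**2 + 9)) dt.
Step 4. Evaluate the standard form [assuming t > -5]: now -log(t + 2) - 2*log(t + 4) + 5*log(t + 5) + ∫(-1/(t**2 + 9)) dt.
Step 5. Evaluate the standard form: now -log(t + 2) - 2*log(t + 4) + 5*log(t + 5) - atan(t/3)/3.
Answer: -log(t + 2) - 2*log(t + 4) + 5*log(t + 5) - atan(t/3)/3.


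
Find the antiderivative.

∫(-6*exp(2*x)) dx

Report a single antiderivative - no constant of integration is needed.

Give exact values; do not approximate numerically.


Answer: -3*exp(2*x).


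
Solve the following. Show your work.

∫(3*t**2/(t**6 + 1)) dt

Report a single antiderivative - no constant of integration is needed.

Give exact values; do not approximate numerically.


Step 1. Substitute u = t**3, turning ∫(3*t**2/(t**6 + 1)) dt into ∫(1/(u**2 + 1)) du: now ∫(1/(u**2 + 1)) du.
Step 2. Evaluate the standard form: now atan(u).
Step 3. Substitute back u = t**3: now atan(t**3).
Answer: atan(t**3).


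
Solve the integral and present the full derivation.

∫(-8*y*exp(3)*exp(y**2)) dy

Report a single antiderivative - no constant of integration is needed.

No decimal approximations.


Step 1. Substitute u = y**2 + 3, turning ∫(-8*y*exp(3)*exp(y**2)) dy into ∫(-4*exp(u)) du: now ∫(-4*exp(u)) du.
Step 2. Evaluate the standard form: now -4*exp(u).
Step 3. Substitute back u = y**2 + 3: now -4*exp(y**2 + 3).
Answer: -4*exp(y**2 + 3).


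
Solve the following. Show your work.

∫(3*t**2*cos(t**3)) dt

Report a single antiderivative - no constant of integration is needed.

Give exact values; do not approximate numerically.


Step 1. Substitute u = t**3, turning ∫(3*t**2*cos(t**3)) dt into ∫(cos(u)) du: now ∫(cos(u)) du.
Step 2. Evaluate the standard form: now sin(u).
Step 3. Substitute back u = t**3: now sin(t**3).
Answer: sin(t**3).


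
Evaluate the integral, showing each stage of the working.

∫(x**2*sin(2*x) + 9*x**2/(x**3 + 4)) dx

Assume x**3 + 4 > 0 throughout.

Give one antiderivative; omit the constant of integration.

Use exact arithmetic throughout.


Step 1. Rewrite: now ∫(9*x**2/(x**3 + 4)) dx + ∫(x**2*sin(2*x)) dx.
Step 2. Substitute u = x**3 + 4, turning ∫(9*x**2/(x**3 + 4)) dx into ∫(3/u) du: now ∫(3/u) du + ∫(x**2*sin(2*x)) dx.
Step 3. Evaluate the standard form [assuming u > 0]: now 3*log(u) + ∫(x**2*sin(2*x)) dx.
Step 4. Substitute back u = x**3 + 4: now 3*log(x**3 + 4) + ∫(x**2*sin(2*x)) dx.
Step 5. Integrate ∫(x**2*sin(2*x)) dx by parts with u = x**2, dv = (sin(2*x)) dx, so v = -cos(2*x)/2: now -x**2*cos(2*x)/2 + 3*log(x**3 + 4) + ∫(x*cos(2*x)) dx.
Step 6. Integrate ∫(x*cos(2*x)) dx by parts with u = x, dv = (cos(2*x)) dx, so v = sin(2*x)/2: now -x**2*cos(2*x)/2 + x*sin(2*x)/2 + 3*log(x**3 + 4) + ∫(-sin(2*x)/2) dx.
Step 7. Evaluate the standard form: now -x**2*cos(2*x)/2 + x*sin(2*x)/2 + 3*log(x**3 + 4) + cos(2*x)/4.
Answer: -x**2*cos(2*x)/2 + x*sin(2*x)/2 + 3*log(x**3 + 4) + cos(2*x)/4.


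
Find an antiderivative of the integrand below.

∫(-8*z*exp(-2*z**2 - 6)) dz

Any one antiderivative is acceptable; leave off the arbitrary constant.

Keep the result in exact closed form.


Answer: 2*exp(-2*z**2 - 6).


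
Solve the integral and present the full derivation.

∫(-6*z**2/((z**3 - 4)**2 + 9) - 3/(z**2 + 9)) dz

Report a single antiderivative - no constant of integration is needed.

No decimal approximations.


Step 1. Rewrite: now ∫(-6*z**2/((z**3 - 4)**2 + 9)) dz + ∫(-3/(z**2 + 9)) dz.
Step 2. Substitute u = z**3 - 4, turning ∫(-6*z**2/((z**3 - 4)**2 + 9)) dz into ∫(-2/(u**2 + 9)) du: now ∫(-2/(u**2 + 9)) du + ∫(-3/(z**2 + 9)) dz.
Step 3. Evaluate the standard form: now -2*atan(u/3)/3 + ∫(-3/(z**2 + 9)) dz.
Step 4. Substitute back u = z**3 - 4: now -2*atan(z**3/3 - 4/3)/3 + ∫(-3/(z**2 + 9)) dz.
Step 5. Evaluate the standard form: now -atan(z/3) - 2*atan(z**3/3 - 4/3)/3.
Answer: -atan(z/3) - 2*atan(z**3/3 - 4/3)/3.


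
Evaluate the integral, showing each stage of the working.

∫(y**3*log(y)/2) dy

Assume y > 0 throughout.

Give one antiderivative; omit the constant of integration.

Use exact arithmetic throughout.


Step 1. Integrate ∫(y**3*log(y)/2) dy by parts with u = log(y), dv = (y**3/2) dy, so v = y**4/8 [assuming y > 0]: now y**4*log(y)/8 + ∫(-y**3/8) dy.
Step 2. Evaluate the standard form: now y**4*log(y)/8 - y**4/32.
Answer: y**4*log(y)/8 - y**4/32.


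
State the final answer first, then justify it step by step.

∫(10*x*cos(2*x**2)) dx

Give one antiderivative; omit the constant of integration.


The answer is 5*sin(2*x**2)/2.
Step 1. Substitute u = x**2, turning ∫(10*x*cos(2*x**2)) dx into ∫(5*cos(2*u)) du: now ∫(5*cos(2*u)) du.
Step 2. Evaluate the standard form: now 5*sin(2*u)/2.
Step 3. Substitute back u = x**2: now 5*sin(2*x**2)/2.
Answer: 5*sin(2*x**2)/2.


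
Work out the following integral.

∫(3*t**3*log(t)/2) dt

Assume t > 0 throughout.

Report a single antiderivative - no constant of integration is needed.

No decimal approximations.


Answer: 3*t**4*log(t)/8 - 3*t**4/32.


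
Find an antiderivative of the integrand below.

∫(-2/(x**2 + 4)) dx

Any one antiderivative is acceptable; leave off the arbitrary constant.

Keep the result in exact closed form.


Answer: -atan(x/2).


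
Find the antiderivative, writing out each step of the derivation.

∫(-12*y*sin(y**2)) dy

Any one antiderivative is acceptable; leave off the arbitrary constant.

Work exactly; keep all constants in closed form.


Step 1. Substitute u = y**2, turning ∫(-12*y*sin(y**2)) dy into ∫(-6*sin(u)) du: now ∫(-6*sin(u)) du.
Step 2. Evaluate the standard form: now 6*cos(u).
Step 3. Substitute back u = y**2: now 6*cos(y**2).
Answer: 6*cos(y**2).


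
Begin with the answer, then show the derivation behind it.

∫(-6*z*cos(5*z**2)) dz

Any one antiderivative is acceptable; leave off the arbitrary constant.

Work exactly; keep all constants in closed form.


The answer is -3*sin(5*z**2)/5.
Step 1. Substitute u = z**2, turning ∫(-6*z*cos(5*z**2)) dz into ∫(-3*cos(5*u)) du: now ∫(-3*cos(5*u)) du.
Step 2. Evaluate the standard form: now -3*sin(5*u)/5.
Step 3. Substitute back u = z**2: now -3*sin(5*z**2)/5.
Answer: -3*sin(5*z**2)/5.


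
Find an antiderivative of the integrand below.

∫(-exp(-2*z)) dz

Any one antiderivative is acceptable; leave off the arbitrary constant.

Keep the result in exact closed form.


Answer: exp(-2*z)/2.


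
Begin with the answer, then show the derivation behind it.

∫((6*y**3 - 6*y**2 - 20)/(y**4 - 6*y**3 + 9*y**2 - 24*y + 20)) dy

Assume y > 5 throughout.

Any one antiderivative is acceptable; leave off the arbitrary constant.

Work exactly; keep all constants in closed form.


The answer is 5*log(y - 5) + log(y - 1) + 2*atan(y/2).
Step 1. Decompose ∫((6*y**3 - 6*y**2 - 20)/(y**4 - 6*y**3 + 9*y**2 - 24*y + 20)) dy by partial fractions, (6*y**3 - 6*y**2 - 20)/(y**4 - 6*y**3 + 9*y**2 - 24*y + 20) = 4/(y**2 + 4) + 1/(y - 1) + 5/(y - 5): now ∫(5/(y - 5)) dy + ∫(1/(y - 1)) dy + ∫(4/(y**2 + 4)) dy.
Step 2. Evaluate the standard form [assuming y > 5]: now 5*log(y - 5) + ∫(1/(y - 1)) dy + ∫(4/(y**2 + 4)) dy.
Step 3. Evaluate the standard form [assuming y > 1]: now 5*log(y - 5) + log(y - 1) + ∫(4/(y**2 + 4)) dy.
Step 4. Evaluate the standard form: now 5*log(y - 5) + log(y - 1) + 2*atan(y/2).
Answer: 5*log(y - 5) + log(y - 1) + 2*atan(y/2).


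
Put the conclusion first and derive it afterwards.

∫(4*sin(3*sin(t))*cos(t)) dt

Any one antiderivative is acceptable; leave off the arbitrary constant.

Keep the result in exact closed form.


The answer is -4*cos(3*sin(t))/3.
Step 1. Substitute u = sin(t), turning ∫(4*sin(3*sin(t))*cos(t)) dt into ∫(4*sin(3*u)) du: now ∫(4*sin(3*u)) du.
Step 2. Evaluate the standard form: now -4*cos(3*u)/3.
Step 3. Substitute back u = sin(t): now -4*cos(3*sin(t))/3.
Answer: -4*cos(3*sin(t))/3.


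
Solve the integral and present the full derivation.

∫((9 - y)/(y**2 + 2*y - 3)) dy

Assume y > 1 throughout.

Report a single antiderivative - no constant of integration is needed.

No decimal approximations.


Step 1. Decompose ∫((9 - y)/(y**2 + 2*y - 3)) dy by partial fractions, (9 - y)/(y**2 + 2*y - 3) = -3/(y + 3) + 2/(y - 1): now ∫(2/(y - 1)) dy + ∫(-3/(y + 3)) dy.
Step 2. Evaluate the standard form [assuming y > 1]: now 2*log(y - 1) + ∫(-3/(y + 3)) dy.
Step 3. Evaluate the standard form [assuming y > -3]: now 2*log(y - 1) - 3*log(y + 3).
Answer: 2*log(y - 1) - 3*log(y + 3).


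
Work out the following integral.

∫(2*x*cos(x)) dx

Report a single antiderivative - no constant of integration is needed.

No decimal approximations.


Answer: 2*x*sin(x) + 2*cos(x).


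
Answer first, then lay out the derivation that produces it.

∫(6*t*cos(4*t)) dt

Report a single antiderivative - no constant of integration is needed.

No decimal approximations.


The answer is 3*t*sin(4*t)/2 + 3*cos(4*t)/8.
Step 1. Integrate ∫(6*t*cos(4*t)) dt by parts with u = t, dv = (6*cos(4*t)) dt, so v = 3*sin(4*t)/2: now 3*t*sin(4*t)/2 + ∫(-3*sin(4*t)/2) dt.
Step 2. Evaluate the standard form: now 3*t*sin(4*t)/2 + 3*cos(4*t)/8.
Answer: 3*t*sin(4*t)/2 + 3*cos(4*t)/8.


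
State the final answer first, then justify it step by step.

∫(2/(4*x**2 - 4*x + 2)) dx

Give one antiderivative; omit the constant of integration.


The answer is atan(2*x - 1).
Step 1. Substitute u = 1 - 2*x, turning ∫(2/(4*x**2 - 4*x + 2)) dx into ∫(-1/(u**2 + 1)) du: now ∫(-1/(u**2 + 1)) du.
Step 2. Evaluate the standard form: now -atan(u).
Step 3. Substitute back u = 1 - 2*x: now atan(2*x - 1).
Answer: atan(2*x - 1).


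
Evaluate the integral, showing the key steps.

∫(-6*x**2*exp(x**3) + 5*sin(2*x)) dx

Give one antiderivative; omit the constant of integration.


Step 1. Rewrite: now ∫(-6*x**2*exp(x**3)) dx + ∫(5*sin(2*x)) dx.
Step 2. Evaluate the standard form: now -5*cos(2*x)/2 + ∫(-6*x**2*exp(x**3)) dx.
Step 3. Substitute u = x**3, turning ∫(-6*x**2*exp(x**3)) dx into ∫(-2*exp(u)) du: now -5*cos(2*x)/2 + ∫(-2*exp(u)) du.
Step 4. Evaluate the standard form: now -2*exp(u) - 5*cos(2*x)/2.
Step 5. Substitute back u = x**3: now -2*exp(x**3) - 5*cos(2*x)/2.
Answer: -2*exp(x**3) - 5*cos(2*x)/2.


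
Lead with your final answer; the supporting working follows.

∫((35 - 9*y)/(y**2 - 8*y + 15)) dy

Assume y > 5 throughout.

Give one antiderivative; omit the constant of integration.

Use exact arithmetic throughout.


The answer is -5*log(y - 5) - 4*log(y - 3).
Step 1. Decompose ∫((35 - 9*y)/(y**2 - 8*y + 15)) dy by partial fractions, (35 - 9*y)/(y**2 - 8*y + 15) = -4/(y - 3) - 5/(y - 5): now ∫(-5/(y - 5)) dy + ∫(-4/(y - 3)) dy.
Step 2. Evaluate the standard form [assuming y > 3]: now -4*log(y - 3) + ∫(-5/(y - 5)) dy.
Step 3. Evaluate the standard form [assuming y > 5]: now -5*log(y - 5) - 4*log(y - 3).
Answer: -5*log(y - 5) - 4*log(y - 3).


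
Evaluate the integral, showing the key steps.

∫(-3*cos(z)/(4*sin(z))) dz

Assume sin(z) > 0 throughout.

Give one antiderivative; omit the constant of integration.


Step 1. Substitute u = sin(z), turning ∫(-3*cos(z)/(4*sin(z))) dz into ∫(-3/(4*u)) du: now ∫(-3/(4*u)) du.
Step 2. Evaluate the standard form [assuming u > 0]: now -3*log(u)/4.
Step 3. Substitute back u = sin(z): now -3*log(sin(z))/4.
Answer: -3*log(sin(z))/4.


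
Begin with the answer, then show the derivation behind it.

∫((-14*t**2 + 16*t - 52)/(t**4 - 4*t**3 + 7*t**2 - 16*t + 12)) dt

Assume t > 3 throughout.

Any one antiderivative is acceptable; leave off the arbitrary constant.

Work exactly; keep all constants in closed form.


The answer is -5*log(t - 3) + 5*log(t - 1) - 2*atan(t/2).
Step 1. Decompose ∫((-14*t**2 + 16*t - 52)/(t**4 - 4*t**3 + 7*t**2 - 16*t + 12)) dt by partial fractions, (-14*t**2 + 16*t - 52)/(t**4 - 4*t**3 + 7*t**2 - 16*t + 12) = -4/(t**2 + 4) + 5/(t - 1) - 5/(t - 3): now ∫(-5/(t - 3)) dt + ∫(5/(t - 1)) dt + ∫(-4/(t**2 + 4)) dt.
Step 2. Evaluate the standard form [assuming t > 1]: now 5*log(t - 1) + ∫(-5/(t - 3)) dt + ∫(-4/(t**2 + 4)) dt.
Step 3. Evaluate the standard form [assuming t > 3]: now -5*log(t - 3) + 5*log(t - 1) + ∫(-4/(t**2 + 4)) dt.
Step 4. Evaluate the standard form: now -5*log(t - 3) + 5*log(t - 1) - 2*atan(t/2).
Answer: -5*log(t - 3) + 5*log(t - 1) - 2*atan(t/2).


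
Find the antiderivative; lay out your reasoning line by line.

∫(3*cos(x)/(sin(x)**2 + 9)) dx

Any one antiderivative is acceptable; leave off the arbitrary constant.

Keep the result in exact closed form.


Step 1. Substitute u = sin(x), turning ∫(3*cos(x)/(sin(x)**2 + 9)) dx into ∫(3/(u**2 + 9)) du: now ∫(3/(u**2 + 9)) du.
Step 2. Evaluate the standard form: now atan(u/3).
Step 3. Substitute back u = sin(x): now atan(sin(x)/3).
Answer: atan(sin(x)/3).


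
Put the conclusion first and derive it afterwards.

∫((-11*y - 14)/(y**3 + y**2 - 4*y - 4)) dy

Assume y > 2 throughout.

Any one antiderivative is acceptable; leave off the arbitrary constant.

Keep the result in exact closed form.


The answer is -3*log(y - 2) + log(y + 1) + 2*log(y + 2).
Step 1. Decompose ∫((-11*y - 14)/(y**3 + y**2 - 4*y - 4)) dy by partial fractions, (-11*y - 14)/(y**3 + y**2 - 4*y - 4) = 2/(y + 2) + 1/(y + 1) - 3/(y - 2): now ∫(-3/(y - 2)) dy + ∫(1/(y + 1)) dy + ∫(2/(y + 2)) dy.
Step 2. Evaluate the standard form [assuming y > 2]: now -3*log(y - 2) + ∫(1/(y + 1)) dy + ∫(2/(y + 2)) dy.
Step 3. Evaluate the standard form [assuming y > -2]: now -3*log(y - 2) + 2*log(y + 2) + ∫(1/(y + 1)) dy.
Step 4. Evaluate the standard form [assuming y > -1]: now -3*log(y - 2) + log(y + 1) + 2*log(y + 2).
Answer: -3*log(y - 2) + log(y + 1) + 2*log(y + 2).


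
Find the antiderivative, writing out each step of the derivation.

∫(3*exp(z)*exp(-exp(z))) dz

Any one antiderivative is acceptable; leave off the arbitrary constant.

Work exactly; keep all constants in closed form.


Step 1. Substitute u = exp(z), turning ∫(3*exp(z)*exp(-exp(z))) dz into ∫(3*exp(-u)) du: now ∫(3*exp(-u)) du.
Step 2. Evaluate the standard form: now -3*exp(-u).
Step 3. Substitute back u = exp(z): now -3*exp(-exp(z)).
Answer: -3*exp(-exp(z)).


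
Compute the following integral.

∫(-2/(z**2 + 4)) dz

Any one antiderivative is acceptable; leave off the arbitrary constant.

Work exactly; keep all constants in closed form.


Answer: -atan(z/2).


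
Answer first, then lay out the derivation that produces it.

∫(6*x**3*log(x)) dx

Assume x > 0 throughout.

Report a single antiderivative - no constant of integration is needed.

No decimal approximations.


The answer is 3*x**4*log(x)/2 - 3*x**4/8.
Step 1. Integrate ∫(6*x**3*log(x)) dx by parts with u = log(x), dv = (6*x**3) dx, so v = 3*x**4/2 [assuming x > 0]: now 3*x**4*log(x)/2 + ∫(-3*x**3/2) dx.
Step 2. Evaluate the standard form: now 3*x**4*log(x)/2 - 3*x**4/8.
Answer: 3*x**4*log(x)/2 - 3*x**4/8.


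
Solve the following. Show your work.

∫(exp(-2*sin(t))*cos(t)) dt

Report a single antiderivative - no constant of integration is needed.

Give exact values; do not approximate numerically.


Step 1. Substitute u = sin(t), turning ∫(exp(-2*sin(t))*cos(t)) dt into ∫(exp(-2*u)) du: now ∫(exp(-2*u)) du.
Step 2. Evaluate the standard form: now -exp(-2*u)/2.
Step 3. Substitute back u = sin(t): now -exp(-2*sin(t))/2.
Answer: -exp(-2*sin(t))/2.


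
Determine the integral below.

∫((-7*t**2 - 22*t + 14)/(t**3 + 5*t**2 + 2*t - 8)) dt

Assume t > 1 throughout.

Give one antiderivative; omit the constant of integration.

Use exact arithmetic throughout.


Answer: -log(t - 1) - 5*log(t + 2) - log(t + 4).


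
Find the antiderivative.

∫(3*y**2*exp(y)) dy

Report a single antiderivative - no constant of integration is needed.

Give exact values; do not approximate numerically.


Answer: 3*y**2*exp(y) - 6*y*exp(y) + 6*exp(y).


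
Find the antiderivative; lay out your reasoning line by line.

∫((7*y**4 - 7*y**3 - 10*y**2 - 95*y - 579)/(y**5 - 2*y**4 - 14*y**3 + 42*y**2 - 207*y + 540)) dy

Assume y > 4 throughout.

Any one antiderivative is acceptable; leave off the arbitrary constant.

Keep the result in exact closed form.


Step 1. Decompose ∫((7*y**4 - 7*y**3 - 10*y**2 - 95*y - 579)/(y**5 - 2*y**4 - 14*y**3 + 42*y**2 - 207*y + 540)) dy by partial fractions, (7*y**4 - 7*y**3 - 10*y**2 - 95*y - 579)/(y**5 - 2*y**4 - 14*y**3 + 42*y**2 - 207*y + 540) = 1/(y**2 + 9) + 2/(y + 5) + 4/(y - 3) + 1/(y - 4): now ∫(1/(y - 4)) dy + ∫(4/(y - 3)) dy + ∫(2/(y + 5)) dy + ∫(1/(y**2 + 9)) dy.
Step 2. Evaluate the standard form [assuming y > -5]: now 2*log(y + 5) + ∫(1/(y - 4)) dy + ∫(4/(y - 3)) dy + ∫(1/(y**2 + 9)) dy.
Step 3. Evaluate the standard form [assuming y > 3]: now 4*log(y - 3) + 2*log(y + 5) + ∫(1/(y - 4)) dy + ∫(1/(y**2 + 9)) dy.
Step 4. Evaluate the standard form [assuming y > 4]: now log(y - 4) + 4*log(y - 3) + 2*log(y + 5) + ∫(1/(y**2 + 9)) dy.
Step 5. Evaluate the standard form: now log(y - 4) + 4*log(y - 3) + 2*log(y + 5) + atan(y/3)/3.
Answer: log(y - 4) + 4*log(y - 3) + 2*log(y + 5) + atan(y/3)/3.


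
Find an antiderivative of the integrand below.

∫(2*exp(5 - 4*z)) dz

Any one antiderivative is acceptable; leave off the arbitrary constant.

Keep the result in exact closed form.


Answer: -exp(5 - 4*z)/2.


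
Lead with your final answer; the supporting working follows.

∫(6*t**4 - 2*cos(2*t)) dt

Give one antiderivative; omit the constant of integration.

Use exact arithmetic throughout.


The answer is 6*t**5/5 - sin(2*t).
Step 1. Rewrite: now ∫(6*t**4) dt + ∫(-2*cos(2*t)) dt.
Step 2. Evaluate the standard form: now -sin(2*t) + ∫(6*t**4) dt.
Step 3. Evaluate the standard form: now 6*t**5/5 - sin(2*t).
Answer: 6*t**5/5 - sin(2*t).


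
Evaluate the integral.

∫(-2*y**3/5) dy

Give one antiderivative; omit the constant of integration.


Answer: -y**4/10.


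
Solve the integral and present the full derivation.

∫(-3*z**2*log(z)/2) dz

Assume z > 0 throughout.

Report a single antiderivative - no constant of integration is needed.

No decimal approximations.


Step 1. Integrate ∫(-3*z**2*log(z)/2) dz by parts with u = log(z), dv = (-3*z**2/2) dz, so v = -z**3/2 [assuming z > 0]: now -z**3*log(z)/2 + ∫(z**2/2) dz.
Step 2. Evaluate the standard form: now -z**3*log(z)/2 + z**3/6.
Answer: -z**3*log(z)/2 + z**3/6.


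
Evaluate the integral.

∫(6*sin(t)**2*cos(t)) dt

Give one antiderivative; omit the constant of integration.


Answer: 2*sin(t)**3.


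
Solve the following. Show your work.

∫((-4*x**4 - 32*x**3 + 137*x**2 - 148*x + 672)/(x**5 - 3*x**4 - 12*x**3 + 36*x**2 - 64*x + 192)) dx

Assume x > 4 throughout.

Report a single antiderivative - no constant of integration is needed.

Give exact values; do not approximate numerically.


Step 1. Decompose ∫((-4*x**4 - 32*x**3 + 137*x**2 - 148*x + 672)/(x**5 - 3*x**4 - 12*x**3 + 36*x**2 - 64*x + 192)) dx by partial fractions, (-4*x**4 - 32*x**3 + 137*x**2 - 148*x + 672)/(x**5 - 3*x**4 - 12*x**3 + 36*x**2 - 64*x + 192) = 1/(x**2 + 4) + 4/(x + 4) - 3/(x - 3) - 5/(x - 4): now ∫(-5/(x - 4)) dx + ∫(-3/(x - 3)) dx + ∫(4/(x + 4)) dx + ∫(1/(x**2 + 4)) dx.
Step 2. Evaluate the standard form [assuming x > -4]: now 4*log(x + 4) + ∫(-5/(x - 4)) dx + ∫(-3/(x - 3)) dx + ∫(1/(x**2 + 4)) dx.
Step 3. Evaluate the standard form [assuming x > 4]: now -5*log(x - 4) + 4*log(x + 4) + ∫(-3/(x - 3)) dx + ∫(1/(x**2 + 4)) dx.
Step 4. Evaluate the standard form [assuming x > 3]: now -5*log(x - 4) - 3*log(x - 3) + 4*log(x + 4) + ∫(1/(x**2 + 4)) dx.
Step 5. Evaluate the standard form: now -5*log(x - 4) - 3*log(x - 3) + 4*log(x + 4) + atan(x/2)/2.
Answer: -5*log(x - 4) - 3*log(x - 3) + 4*log(x + 4) + atan(x/2)/2.
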